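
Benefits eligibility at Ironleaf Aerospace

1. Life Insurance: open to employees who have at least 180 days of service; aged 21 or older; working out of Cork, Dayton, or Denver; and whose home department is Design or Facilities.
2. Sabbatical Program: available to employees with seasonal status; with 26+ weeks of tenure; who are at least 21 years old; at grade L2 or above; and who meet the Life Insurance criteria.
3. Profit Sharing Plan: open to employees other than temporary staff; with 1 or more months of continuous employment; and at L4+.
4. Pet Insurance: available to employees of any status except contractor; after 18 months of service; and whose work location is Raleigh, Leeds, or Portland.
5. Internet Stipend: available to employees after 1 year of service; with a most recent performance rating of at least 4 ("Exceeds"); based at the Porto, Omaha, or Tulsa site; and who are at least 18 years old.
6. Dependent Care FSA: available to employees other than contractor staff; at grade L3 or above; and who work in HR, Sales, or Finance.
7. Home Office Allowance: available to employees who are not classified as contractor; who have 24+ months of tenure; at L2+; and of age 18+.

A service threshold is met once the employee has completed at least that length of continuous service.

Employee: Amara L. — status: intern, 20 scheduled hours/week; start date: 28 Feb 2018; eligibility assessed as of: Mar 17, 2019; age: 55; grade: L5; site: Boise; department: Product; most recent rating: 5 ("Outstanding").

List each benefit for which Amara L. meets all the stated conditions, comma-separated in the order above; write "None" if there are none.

Profit Sharing Plan

Service from 28 Feb 2018 to Mar 17, 2019: 382 days.
Life Insurance — service 382 days ≥ 180 days ✓; age 55 ≥ 21 ✓; site Boise ✗ (not Cork, Dayton, or Denver) → not eligible.
Sabbatical Program — status intern ✗ (requires seasonal) → not eligible.
Profit Sharing Plan — status intern ✓ (not excluded); service 382 days ≥ 1 month (≈30 days) ✓; grade L5 ≥ L4 ✓ → eligible.
Pet Insurance — status intern ✓ (not excluded); service 382 days < 18 months (≈540 days) ✗ → not eligible.
Internet Stipend — service 382 days ≥ 1 year (≈365 days) ✓; rating 5 ≥ 4 ✓; site Boise ✗ (not Porto, Omaha, or Tulsa) → not eligible.
Dependent Care FSA — status intern ✓ (not excluded); grade L5 ≥ L3 ✓; dept Product ✗ → not eligible.
Home Office Allowance — status intern ✓ (not excluded); service 382 days < 24 months (≈720 days) ✗ → not eligible.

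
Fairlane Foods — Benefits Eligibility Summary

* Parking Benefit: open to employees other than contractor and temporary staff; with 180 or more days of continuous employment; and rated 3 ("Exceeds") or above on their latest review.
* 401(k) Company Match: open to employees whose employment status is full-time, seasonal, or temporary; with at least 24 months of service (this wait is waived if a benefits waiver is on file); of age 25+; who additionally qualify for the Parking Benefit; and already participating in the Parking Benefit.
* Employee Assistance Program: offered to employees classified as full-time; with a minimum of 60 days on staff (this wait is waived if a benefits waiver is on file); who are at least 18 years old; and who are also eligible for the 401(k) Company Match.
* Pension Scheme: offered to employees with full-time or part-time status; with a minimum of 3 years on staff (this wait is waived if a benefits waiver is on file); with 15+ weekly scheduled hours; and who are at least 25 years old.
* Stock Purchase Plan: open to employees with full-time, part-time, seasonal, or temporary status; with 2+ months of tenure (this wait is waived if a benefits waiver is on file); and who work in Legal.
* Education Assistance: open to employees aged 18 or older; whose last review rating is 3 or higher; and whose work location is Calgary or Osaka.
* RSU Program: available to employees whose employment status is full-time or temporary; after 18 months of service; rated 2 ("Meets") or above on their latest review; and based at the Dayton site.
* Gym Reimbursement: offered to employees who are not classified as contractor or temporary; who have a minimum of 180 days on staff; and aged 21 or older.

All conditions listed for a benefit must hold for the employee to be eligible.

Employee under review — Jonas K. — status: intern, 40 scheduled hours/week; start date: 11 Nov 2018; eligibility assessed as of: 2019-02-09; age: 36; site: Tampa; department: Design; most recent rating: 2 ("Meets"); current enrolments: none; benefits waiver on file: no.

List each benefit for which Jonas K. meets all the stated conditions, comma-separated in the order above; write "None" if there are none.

Service from 11 Nov 2018 to 2019-02-09: 90 days.
Parking Benefit — status intern ✓ (not excluded); service 90 days < 180 days ✗ → not eligible.
401(k) Company Match — status intern ✗ (requires full-time, seasonal, or temporary) → not eligible.
Employee Assistance Program — status intern ✗ (requires full-time) → not eligible.
Pension Scheme — status intern ✗ (requires full-time or part-time) → not eligible.
Stock Purchase Plan — status intern ✗ (requires full-time, part-time, seasonal, or temporary) → not eligible.
Education Assistance — age 36 ≥ 18 ✓; rating 2 < 3 ✗ → not eligible.
RSU Program — status intern ✗ (requires full-time or temporary) → not eligible.
Gym Reimbursement — status intern ✓ (not excluded); service 90 days < 180 days ✗ → not eligible.

None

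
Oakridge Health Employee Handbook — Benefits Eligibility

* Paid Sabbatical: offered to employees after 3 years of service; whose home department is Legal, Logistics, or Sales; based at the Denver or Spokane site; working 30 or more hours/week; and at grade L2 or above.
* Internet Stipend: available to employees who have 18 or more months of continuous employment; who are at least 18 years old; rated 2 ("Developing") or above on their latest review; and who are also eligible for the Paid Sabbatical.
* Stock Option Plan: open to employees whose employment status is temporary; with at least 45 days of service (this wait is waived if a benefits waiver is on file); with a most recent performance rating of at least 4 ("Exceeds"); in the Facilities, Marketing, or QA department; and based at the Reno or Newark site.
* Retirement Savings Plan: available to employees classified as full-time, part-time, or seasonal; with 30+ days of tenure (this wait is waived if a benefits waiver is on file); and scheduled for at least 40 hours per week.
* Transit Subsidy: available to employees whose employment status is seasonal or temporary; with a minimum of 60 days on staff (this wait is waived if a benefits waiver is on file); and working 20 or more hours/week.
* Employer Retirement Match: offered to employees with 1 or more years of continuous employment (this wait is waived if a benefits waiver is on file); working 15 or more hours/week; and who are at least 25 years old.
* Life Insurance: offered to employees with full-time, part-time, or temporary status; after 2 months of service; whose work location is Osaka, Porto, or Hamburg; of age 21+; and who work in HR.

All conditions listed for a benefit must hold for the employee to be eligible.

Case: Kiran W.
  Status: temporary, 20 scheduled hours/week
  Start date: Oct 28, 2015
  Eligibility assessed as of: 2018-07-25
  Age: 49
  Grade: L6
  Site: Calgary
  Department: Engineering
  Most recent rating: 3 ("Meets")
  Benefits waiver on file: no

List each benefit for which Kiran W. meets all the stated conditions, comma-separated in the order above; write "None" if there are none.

Transit Subsidy, Employer Retirement Match

Service from Oct 28, 2015 to 2018-07-25: 1001 days.
Paid Sabbatical — service 1001 days < 3 years (≈1095 days) ✗ → not eligible.
Internet Stipend — service 1001 days ≥ 18 months (≈540 days) ✓; age 49 ≥ 18 ✓; rating 3 ≥ 2 ✓; not eligible for Paid Sabbatical ✗ → not eligible.
Stock Option Plan — status temporary ✓; no waiver, service 1001 days ≥ 45 days ✓; rating 3 < 4 ✗ → not eligible.
Retirement Savings Plan — status temporary ✗ (requires full-time, part-time, or seasonal) → not eligible.
Transit Subsidy — status temporary ✓; no waiver, service 1001 days ≥ 60 days ✓; 20 hrs/wk ≥ 20 ✓ → eligible.
Employer Retirement Match — no waiver, service 1001 days ≥ 1 year (≈365 days) ✓; 20 hrs/wk ≥ 15 ✓; age 49 ≥ 25 ✓ → eligible.
Life Insurance — status temporary ✓; service 1001 days ≥ 2 months (≈60 days) ✓; site Calgary ✗ (not Osaka, Porto, or Hamburg) → not eligible.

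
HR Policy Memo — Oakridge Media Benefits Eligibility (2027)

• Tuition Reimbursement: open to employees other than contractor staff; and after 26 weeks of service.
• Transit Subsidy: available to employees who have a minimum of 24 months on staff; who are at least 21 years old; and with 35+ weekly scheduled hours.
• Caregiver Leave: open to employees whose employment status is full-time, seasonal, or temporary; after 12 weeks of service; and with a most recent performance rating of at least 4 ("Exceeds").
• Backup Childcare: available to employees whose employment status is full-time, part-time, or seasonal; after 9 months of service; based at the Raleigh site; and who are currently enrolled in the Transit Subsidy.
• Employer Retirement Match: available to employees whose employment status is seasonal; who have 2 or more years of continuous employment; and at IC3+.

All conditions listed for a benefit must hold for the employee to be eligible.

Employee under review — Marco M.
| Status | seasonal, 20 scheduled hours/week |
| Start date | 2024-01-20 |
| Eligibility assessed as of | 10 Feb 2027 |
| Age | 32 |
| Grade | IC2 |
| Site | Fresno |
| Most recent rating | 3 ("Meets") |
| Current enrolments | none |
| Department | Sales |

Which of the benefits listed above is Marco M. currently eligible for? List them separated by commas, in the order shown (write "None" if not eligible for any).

Service from 2024-01-20 to 10 Feb 2027: 1117 days.
Tuition Reimbursement — status seasonal ✓ (not excluded); service 1117 days ≥ 26 weeks (≈182 days) ✓ → eligible.
Transit Subsidy — service 1117 days ≥ 24 months (≈720 days) ✓; age 32 ≥ 21 ✓; 20 hrs/wk < 35 ✗ → not eligible.
Caregiver Leave — status seasonal ✓; service 1117 days ≥ 12 weeks (≈84 days) ✓; rating 3 < 4 ✗ → not eligible.
Backup Childcare — status seasonal ✓; service 1117 days ≥ 9 months (≈270 days) ✓; site Fresno ✗ (not Raleigh) → not eligible.
Employer Retirement Match — status seasonal ✓; service 1117 days ≥ 2 years (≈730 days) ✓; grade IC2 < IC3 ✗ → not eligible.

Tuition Reimbursement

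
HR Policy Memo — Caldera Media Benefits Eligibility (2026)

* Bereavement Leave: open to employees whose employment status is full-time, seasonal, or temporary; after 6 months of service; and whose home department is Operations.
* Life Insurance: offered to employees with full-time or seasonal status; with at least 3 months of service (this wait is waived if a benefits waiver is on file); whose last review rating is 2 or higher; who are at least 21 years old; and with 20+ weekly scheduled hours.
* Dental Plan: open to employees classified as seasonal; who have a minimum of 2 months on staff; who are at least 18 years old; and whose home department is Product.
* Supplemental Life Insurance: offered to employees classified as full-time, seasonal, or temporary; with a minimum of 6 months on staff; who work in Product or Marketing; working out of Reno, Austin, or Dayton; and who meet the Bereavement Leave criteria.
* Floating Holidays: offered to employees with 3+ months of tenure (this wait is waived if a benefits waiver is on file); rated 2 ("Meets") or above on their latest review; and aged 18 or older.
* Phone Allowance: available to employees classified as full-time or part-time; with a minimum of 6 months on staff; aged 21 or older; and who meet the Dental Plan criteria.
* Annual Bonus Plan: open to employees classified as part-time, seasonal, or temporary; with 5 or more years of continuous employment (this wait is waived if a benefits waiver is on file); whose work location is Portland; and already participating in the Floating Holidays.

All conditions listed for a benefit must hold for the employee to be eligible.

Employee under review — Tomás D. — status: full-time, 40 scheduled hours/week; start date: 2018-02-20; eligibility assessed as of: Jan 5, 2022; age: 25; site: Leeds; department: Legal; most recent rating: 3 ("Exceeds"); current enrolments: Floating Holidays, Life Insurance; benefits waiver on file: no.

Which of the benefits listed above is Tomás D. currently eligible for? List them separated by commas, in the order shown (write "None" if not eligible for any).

Service from 2018-02-20 to Jan 5, 2022: 1415 days.
Bereavement Leave — status full-time ✓; service 1415 days ≥ 6 months (≈180 days) ✓; dept Legal ✗ → not eligible.
Life Insurance — status full-time ✓; no waiver, service 1415 days ≥ 3 months (≈90 days) ✓; rating 3 ≥ 2 ✓; age 25 ≥ 21 ✓; 40 hrs/wk ≥ 20 ✓ → eligible.
Dental Plan — status full-time ✗ (requires seasonal) → not eligible.
Supplemental Life Insurance — status full-time ✓; service 1415 days ≥ 6 months (≈180 days) ✓; dept Legal ✗ → not eligible.
Floating Holidays — no waiver, service 1415 days ≥ 3 months (≈90 days) ✓; rating 3 ≥ 2 ✓; age 25 ≥ 18 ✓ → eligible.
Phone Allowance — status full-time ✓; service 1415 days ≥ 6 months (≈180 days) ✓; age 25 ≥ 21 ✓; not eligible for Dental Plan ✗ → not eligible.
Annual Bonus Plan — status full-time ✗ (requires part-time, seasonal, or temporary) → not eligible.

Life Insurance, Floating Holidays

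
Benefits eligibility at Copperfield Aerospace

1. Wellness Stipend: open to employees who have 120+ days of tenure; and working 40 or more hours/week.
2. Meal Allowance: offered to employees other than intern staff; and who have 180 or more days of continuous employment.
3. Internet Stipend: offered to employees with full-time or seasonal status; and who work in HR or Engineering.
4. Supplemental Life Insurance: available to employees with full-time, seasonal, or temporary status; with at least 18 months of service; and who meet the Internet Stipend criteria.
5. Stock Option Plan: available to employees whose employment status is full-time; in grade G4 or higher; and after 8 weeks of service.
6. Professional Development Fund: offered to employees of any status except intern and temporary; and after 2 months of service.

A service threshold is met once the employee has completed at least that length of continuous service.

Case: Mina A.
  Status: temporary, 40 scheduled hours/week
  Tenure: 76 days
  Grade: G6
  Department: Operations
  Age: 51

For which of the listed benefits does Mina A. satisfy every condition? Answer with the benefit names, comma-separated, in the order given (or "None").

None

Wellness Stipend — service 76 days < 120 days ✗ → not eligible.
Meal Allowance — status temporary ✓ (not excluded); service 76 days < 180 days ✗ → not eligible.
Internet Stipend — status temporary ✗ (requires full-time or seasonal) → not eligible.
Supplemental Life Insurance — status temporary ✓; service 76 days < 18 months (≈540 days) ✗ → not eligible.
Stock Option Plan — status temporary ✗ (requires full-time) → not eligible.
Professional Development Fund — status temporary ✗ (excluded) → not eligible.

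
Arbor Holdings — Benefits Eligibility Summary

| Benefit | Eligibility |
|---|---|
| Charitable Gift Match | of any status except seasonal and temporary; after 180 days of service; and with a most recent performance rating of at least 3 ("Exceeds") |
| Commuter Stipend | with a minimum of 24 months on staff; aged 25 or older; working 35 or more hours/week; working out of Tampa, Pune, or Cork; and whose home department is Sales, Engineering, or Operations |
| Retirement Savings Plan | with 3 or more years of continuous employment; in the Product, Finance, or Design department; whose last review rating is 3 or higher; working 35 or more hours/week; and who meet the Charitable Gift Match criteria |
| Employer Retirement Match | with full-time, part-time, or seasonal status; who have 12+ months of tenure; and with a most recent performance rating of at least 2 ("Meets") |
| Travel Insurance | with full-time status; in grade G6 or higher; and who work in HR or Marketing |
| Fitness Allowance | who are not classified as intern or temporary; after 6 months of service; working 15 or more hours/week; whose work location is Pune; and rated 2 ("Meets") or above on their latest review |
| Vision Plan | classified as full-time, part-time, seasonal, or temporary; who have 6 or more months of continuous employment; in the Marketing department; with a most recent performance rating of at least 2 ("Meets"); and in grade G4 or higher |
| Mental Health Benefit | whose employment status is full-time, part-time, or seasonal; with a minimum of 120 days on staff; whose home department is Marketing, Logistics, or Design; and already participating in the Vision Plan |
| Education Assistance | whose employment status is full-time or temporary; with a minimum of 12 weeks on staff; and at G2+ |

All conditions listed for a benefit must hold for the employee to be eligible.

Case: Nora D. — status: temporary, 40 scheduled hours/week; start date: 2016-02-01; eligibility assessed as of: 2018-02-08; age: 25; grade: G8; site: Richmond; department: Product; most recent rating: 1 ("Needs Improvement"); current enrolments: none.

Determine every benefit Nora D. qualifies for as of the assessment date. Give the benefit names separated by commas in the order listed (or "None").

Education Assistance

Service from 2016-02-01 to 2018-02-08: 738 days.
Charitable Gift Match — status temporary ✗ (excluded) → not eligible.
Commuter Stipend — service 738 days ≥ 24 months (≈720 days) ✓; age 25 ≥ 25 ✓; 40 hrs/wk ≥ 35 ✓; site Richmond ✗ (not Tampa, Pune, or Cork) → not eligible.
Retirement Savings Plan — service 738 days < 3 years (≈1095 days) ✗ → not eligible.
Employer Retirement Match — status temporary ✗ (requires full-time, part-time, or seasonal) → not eligible.
Travel Insurance — status temporary ✗ (requires full-time) → not eligible.
Fitness Allowance — status temporary ✗ (excluded) → not eligible.
Vision Plan — status temporary ✓; service 738 days ≥ 6 months (≈180 days) ✓; dept Product ✗ → not eligible.
Mental Health Benefit — status temporary ✗ (requires full-time, part-time, or seasonal) → not eligible.
Education Assistance — status temporary ✓; service 738 days ≥ 12 weeks (≈84 days) ✓; grade G8 ≥ G2 ✓ → eligible.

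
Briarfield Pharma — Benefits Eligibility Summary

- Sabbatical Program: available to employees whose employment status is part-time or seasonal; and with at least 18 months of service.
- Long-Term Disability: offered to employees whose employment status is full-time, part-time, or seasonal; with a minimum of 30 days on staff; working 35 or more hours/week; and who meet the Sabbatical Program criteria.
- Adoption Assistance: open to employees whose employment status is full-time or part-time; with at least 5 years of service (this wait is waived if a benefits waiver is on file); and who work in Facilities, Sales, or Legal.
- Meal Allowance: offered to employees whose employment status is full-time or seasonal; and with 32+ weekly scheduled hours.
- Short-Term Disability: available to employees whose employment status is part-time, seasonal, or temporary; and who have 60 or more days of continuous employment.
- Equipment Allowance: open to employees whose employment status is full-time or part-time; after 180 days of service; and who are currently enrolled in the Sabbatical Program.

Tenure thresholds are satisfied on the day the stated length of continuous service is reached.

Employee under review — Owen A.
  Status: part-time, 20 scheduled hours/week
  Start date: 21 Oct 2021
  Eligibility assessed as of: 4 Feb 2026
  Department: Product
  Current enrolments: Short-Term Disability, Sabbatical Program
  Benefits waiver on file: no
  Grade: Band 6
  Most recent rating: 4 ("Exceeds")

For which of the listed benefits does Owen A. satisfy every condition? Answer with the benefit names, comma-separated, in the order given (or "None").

Service from 21 Oct 2021 to 4 Feb 2026: 1567 days.
Sabbatical Program — status part-time ✓; service 1567 days ≥ 18 months (≈540 days) ✓ → eligible.
Long-Term Disability — status part-time ✓; service 1567 days ≥ 30 days ✓; 20 hrs/wk < 35 ✗ → not eligible.
Adoption Assistance — status part-time ✓; no waiver, service 1567 days < 5 years (≈1825 days) ✗ → not eligible.
Meal Allowance — status part-time ✗ (requires full-time or seasonal) → not eligible.
Short-Term Disability — status part-time ✓; service 1567 days ≥ 60 days ✓ → eligible.
Equipment Allowance — status part-time ✓; service 1567 days ≥ 180 days ✓; enrolled in Sabbatical Program ✓ → eligible.

Sabbatical Program, Short-Term Disability, Equipment Allowance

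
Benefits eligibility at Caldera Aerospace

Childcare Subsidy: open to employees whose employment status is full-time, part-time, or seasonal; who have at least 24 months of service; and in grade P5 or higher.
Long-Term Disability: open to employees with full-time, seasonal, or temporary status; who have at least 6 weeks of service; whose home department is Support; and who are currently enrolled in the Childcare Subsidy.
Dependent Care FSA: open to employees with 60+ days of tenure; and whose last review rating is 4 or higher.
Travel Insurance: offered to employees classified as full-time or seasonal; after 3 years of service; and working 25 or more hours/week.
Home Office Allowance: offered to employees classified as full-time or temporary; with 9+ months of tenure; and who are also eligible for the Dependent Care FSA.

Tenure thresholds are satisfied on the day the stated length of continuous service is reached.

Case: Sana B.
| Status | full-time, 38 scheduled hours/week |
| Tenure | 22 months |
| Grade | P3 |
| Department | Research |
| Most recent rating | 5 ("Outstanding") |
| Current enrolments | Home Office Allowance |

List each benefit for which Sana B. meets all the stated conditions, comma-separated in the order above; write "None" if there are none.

Childcare Subsidy — status full-time ✓; service 22 months < 24 months ✗ → not eligible.
Long-Term Disability — status full-time ✓; service 22 months ≥ 6 weeks (≈42 days) ✓; dept Research ✗ → not eligible.
Dependent Care FSA — service 22 months ≥ 60 days ✓; rating 5 ≥ 4 ✓ → eligible.
Travel Insurance — status full-time ✓; service 22 months < 3 years (≈1095 days) ✗ → not eligible.
Home Office Allowance — status full-time ✓; service 22 months ≥ 9 months ✓; eligible for Dependent Care FSA ✓ → eligible.

Dependent Care FSA, Home Office Allowance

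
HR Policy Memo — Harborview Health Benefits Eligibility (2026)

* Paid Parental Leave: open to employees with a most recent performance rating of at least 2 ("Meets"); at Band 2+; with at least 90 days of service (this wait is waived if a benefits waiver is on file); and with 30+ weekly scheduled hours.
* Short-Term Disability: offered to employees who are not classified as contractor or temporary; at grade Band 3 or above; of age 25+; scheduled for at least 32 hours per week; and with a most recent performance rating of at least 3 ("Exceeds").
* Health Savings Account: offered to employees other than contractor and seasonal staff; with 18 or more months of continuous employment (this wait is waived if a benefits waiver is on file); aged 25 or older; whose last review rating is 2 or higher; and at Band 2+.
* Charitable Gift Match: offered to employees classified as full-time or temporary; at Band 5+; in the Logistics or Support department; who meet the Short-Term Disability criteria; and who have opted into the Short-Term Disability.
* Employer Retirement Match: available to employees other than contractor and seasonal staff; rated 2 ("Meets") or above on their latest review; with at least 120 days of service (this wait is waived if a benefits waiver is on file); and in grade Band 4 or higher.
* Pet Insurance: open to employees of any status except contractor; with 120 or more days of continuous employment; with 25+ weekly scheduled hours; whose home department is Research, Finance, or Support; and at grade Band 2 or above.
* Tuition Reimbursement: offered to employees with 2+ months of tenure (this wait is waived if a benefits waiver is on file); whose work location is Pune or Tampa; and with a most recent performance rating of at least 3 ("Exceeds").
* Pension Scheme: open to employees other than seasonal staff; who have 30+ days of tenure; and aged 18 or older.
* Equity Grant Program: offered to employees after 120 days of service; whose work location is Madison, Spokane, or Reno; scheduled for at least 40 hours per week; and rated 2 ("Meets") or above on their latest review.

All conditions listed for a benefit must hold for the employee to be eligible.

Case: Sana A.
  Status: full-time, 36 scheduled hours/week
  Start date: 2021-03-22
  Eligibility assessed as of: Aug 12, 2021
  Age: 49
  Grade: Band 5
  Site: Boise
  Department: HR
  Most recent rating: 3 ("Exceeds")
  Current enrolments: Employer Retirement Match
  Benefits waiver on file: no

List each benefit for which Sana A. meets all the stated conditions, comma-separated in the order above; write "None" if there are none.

Paid Parental Leave, Short-Term Disability, Employer Retirement Match, Pension Scheme

Service from 2021-03-22 to Aug 12, 2021: 143 days.
Paid Parental Leave — rating 3 ≥ 2 ✓; grade Band 5 ≥ Band 2 ✓; no waiver, service 143 days ≥ 90 days ✓; 36 hrs/wk ≥ 30 ✓ → eligible.
Short-Term Disability — status full-time ✓ (not excluded); grade Band 5 ≥ Band 3 ✓; age 49 ≥ 25 ✓; 36 hrs/wk ≥ 32 ✓; rating 3 ≥ 3 ✓ → eligible.
Health Savings Account — status full-time ✓ (not excluded); no waiver, service 143 days < 18 months (≈540 days) ✗ → not eligible.
Charitable Gift Match — status full-time ✓; grade Band 5 ≥ Band 5 ✓; dept HR ✗ → not eligible.
Employer Retirement Match — status full-time ✓ (not excluded); rating 3 ≥ 2 ✓; no waiver, service 143 days ≥ 120 days ✓; grade Band 5 ≥ Band 4 ✓ → eligible.
Pet Insurance — status full-time ✓ (not excluded); service 143 days ≥ 120 days ✓; 36 hrs/wk ≥ 25 ✓; dept HR ✗ → not eligible.
Tuition Reimbursement — no waiver, service 143 days ≥ 2 months (≈60 days) ✓; site Boise ✗ (not Pune or Tampa) → not eligible.
Pension Scheme — status full-time ✓ (not excluded); service 143 days ≥ 30 days ✓; age 49 ≥ 18 ✓ → eligible.
Equity Grant Program — service 143 days ≥ 120 days ✓; site Boise ✗ (not Madison, Spokane, or Reno) → not eligible.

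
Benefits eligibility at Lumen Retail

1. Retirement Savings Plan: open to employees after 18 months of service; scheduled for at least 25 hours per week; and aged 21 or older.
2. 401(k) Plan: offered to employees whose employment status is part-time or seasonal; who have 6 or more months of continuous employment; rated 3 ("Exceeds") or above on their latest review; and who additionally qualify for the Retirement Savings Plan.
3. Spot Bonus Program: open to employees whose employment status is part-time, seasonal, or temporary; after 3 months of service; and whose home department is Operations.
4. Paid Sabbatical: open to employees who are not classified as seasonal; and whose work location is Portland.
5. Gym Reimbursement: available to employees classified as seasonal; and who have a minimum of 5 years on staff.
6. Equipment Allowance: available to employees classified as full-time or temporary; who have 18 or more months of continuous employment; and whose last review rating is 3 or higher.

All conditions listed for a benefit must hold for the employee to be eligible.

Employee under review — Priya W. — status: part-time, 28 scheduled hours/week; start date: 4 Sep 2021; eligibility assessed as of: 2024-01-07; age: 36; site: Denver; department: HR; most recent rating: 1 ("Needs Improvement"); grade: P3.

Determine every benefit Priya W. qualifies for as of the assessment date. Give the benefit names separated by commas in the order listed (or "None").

Retirement Savings Plan

Service from 4 Sep 2021 to 2024-01-07: 855 days.
Retirement Savings Plan — service 855 days ≥ 18 months (≈540 days) ✓; 28 hrs/wk ≥ 25 ✓; age 36 ≥ 21 ✓ → eligible.
401(k) Plan — status part-time ✓; service 855 days ≥ 6 months (≈180 days) ✓; rating 1 < 3 ✗ → not eligible.
Spot Bonus Program — status part-time ✓; service 855 days ≥ 3 months (≈90 days) ✓; dept HR ✗ → not eligible.
Paid Sabbatical — status part-time ✓ (not excluded); site Denver ✗ (not Portland) → not eligible.
Gym Reimbursement — status part-time ✗ (requires seasonal) → not eligible.
Equipment Allowance — status part-time ✗ (requires full-time or temporary) → not eligible.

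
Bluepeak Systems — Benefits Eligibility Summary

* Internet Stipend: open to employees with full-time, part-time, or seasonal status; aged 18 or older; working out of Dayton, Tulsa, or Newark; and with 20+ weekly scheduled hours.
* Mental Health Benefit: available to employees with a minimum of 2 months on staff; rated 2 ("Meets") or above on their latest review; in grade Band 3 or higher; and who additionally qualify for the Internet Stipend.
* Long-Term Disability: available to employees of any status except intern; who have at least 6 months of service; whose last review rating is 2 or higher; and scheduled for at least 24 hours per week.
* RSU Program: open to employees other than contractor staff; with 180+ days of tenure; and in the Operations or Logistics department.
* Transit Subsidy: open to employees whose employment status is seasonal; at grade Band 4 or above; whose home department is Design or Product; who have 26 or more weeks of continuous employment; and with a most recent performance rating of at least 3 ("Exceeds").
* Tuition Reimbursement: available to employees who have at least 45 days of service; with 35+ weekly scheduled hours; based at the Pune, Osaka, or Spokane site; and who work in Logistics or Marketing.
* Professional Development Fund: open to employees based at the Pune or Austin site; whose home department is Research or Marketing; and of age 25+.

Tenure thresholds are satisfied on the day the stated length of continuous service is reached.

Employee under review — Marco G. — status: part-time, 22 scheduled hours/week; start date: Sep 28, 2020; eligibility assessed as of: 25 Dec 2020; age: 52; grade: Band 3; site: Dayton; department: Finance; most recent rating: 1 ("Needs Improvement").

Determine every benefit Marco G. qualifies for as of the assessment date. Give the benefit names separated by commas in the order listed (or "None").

Service from Sep 28, 2020 to 25 Dec 2020: 88 days.
Internet Stipend — status part-time ✓; age 52 ≥ 18 ✓; site Dayton ✓; 22 hrs/wk ≥ 20 ✓ → eligible.
Mental Health Benefit — service 88 days ≥ 2 months (≈60 days) ✓; rating 1 < 2 ✗ → not eligible.
Long-Term Disability — status part-time ✓ (not excluded); service 88 days < 6 months (≈180 days) ✗ → not eligible.
RSU Program — status part-time ✓ (not excluded); service 88 days < 180 days ✗ → not eligible.
Transit Subsidy — status part-time ✗ (requires seasonal) → not eligible.
Tuition Reimbursement — service 88 days ≥ 45 days ✓; 22 hrs/wk < 35 ✗ → not eligible.
Professional Development Fund — site Dayton ✗ (not Pune or Austin) → not eligible.

Internet Stipend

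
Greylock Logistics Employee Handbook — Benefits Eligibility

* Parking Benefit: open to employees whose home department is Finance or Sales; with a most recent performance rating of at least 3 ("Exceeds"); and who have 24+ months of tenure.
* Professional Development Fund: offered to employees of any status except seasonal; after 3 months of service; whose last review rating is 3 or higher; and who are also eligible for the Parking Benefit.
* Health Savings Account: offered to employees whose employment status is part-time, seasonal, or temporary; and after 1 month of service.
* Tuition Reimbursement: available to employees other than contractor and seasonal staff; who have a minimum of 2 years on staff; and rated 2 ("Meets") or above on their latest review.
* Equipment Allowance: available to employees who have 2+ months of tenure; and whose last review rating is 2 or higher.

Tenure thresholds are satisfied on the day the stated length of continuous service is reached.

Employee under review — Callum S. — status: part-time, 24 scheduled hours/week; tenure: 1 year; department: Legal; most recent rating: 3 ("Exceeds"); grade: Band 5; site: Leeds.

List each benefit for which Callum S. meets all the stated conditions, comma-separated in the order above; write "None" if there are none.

Parking Benefit — dept Legal ✗ → not eligible.
Professional Development Fund — status part-time ✓ (not excluded); service 1 year ≥ 3 months (≈90 days) ✓; rating 3 ≥ 3 ✓; not eligible for Parking Benefit ✗ → not eligible.
Health Savings Account — status part-time ✓; service 1 year ≥ 1 month (≈30 days) ✓ → eligible.
Tuition Reimbursement — status part-time ✓ (not excluded); service 1 year < 2 years ✗ → not eligible.
Equipment Allowance — service 1 year ≥ 2 months (≈60 days) ✓; rating 3 ≥ 2 ✓ → eligible.

Health Savings Account, Equipment Allowance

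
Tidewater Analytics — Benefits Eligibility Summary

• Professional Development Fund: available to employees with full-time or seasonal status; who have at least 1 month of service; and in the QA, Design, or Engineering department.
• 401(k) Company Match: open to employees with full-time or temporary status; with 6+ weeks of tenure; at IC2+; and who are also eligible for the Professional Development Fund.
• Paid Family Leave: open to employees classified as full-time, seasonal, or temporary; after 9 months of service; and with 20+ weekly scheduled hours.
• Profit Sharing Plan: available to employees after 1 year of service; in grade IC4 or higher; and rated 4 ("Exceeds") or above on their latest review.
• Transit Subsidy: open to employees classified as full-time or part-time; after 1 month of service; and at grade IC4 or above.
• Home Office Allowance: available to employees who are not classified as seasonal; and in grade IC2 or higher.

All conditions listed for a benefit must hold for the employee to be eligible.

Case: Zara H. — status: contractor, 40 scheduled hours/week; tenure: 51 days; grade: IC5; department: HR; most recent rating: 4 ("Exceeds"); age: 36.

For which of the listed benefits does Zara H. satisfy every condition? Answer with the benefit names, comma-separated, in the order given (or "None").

Professional Development Fund — status contractor ✗ (requires full-time or seasonal) → not eligible.
401(k) Company Match — status contractor ✗ (requires full-time or temporary) → not eligible.
Paid Family Leave — status contractor ✗ (requires full-time, seasonal, or temporary) → not eligible.
Profit Sharing Plan — service 51 days < 1 year (≈365 days) ✗ → not eligible.
Transit Subsidy — status contractor ✗ (requires full-time or part-time) → not eligible.
Home Office Allowance — status contractor ✓ (not excluded); grade IC5 ≥ IC2 ✓ → eligible.

Home Office Allowance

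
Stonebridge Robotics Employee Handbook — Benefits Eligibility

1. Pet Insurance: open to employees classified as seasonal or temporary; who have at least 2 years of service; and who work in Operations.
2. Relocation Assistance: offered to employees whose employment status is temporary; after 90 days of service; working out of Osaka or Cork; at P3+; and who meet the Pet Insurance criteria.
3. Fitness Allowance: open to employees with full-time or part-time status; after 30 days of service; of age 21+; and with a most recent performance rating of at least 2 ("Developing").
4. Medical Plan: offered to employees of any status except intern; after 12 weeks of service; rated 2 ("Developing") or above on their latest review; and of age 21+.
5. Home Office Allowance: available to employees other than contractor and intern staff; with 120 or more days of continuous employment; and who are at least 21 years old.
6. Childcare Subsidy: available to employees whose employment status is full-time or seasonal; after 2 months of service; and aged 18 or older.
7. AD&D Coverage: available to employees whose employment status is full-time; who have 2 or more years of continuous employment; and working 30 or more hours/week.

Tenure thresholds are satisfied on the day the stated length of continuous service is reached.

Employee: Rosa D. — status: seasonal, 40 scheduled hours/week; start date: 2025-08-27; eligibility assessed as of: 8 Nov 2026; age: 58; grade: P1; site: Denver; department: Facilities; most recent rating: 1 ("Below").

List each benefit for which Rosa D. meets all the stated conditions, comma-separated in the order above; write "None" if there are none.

Home Office Allowance, Childcare Subsidy

Service from 2025-08-27 to 8 Nov 2026: 438 days.
Pet Insurance — status seasonal ✓; service 438 days < 2 years (≈730 days) ✗ → not eligible.
Relocation Assistance — status seasonal ✗ (requires temporary) → not eligible.
Fitness Allowance — status seasonal ✗ (requires full-time or part-time) → not eligible.
Medical Plan — status seasonal ✓ (not excluded); service 438 days ≥ 12 weeks (≈84 days) ✓; rating 1 < 2 ✗ → not eligible.
Home Office Allowance — status seasonal ✓ (not excluded); service 438 days ≥ 120 days ✓; age 58 ≥ 21 ✓ → eligible.
Childcare Subsidy — status seasonal ✓; service 438 days ≥ 2 months (≈60 days) ✓; age 58 ≥ 18 ✓ → eligible.
AD&D Coverage — status seasonal ✗ (requires full-time) → not eligible.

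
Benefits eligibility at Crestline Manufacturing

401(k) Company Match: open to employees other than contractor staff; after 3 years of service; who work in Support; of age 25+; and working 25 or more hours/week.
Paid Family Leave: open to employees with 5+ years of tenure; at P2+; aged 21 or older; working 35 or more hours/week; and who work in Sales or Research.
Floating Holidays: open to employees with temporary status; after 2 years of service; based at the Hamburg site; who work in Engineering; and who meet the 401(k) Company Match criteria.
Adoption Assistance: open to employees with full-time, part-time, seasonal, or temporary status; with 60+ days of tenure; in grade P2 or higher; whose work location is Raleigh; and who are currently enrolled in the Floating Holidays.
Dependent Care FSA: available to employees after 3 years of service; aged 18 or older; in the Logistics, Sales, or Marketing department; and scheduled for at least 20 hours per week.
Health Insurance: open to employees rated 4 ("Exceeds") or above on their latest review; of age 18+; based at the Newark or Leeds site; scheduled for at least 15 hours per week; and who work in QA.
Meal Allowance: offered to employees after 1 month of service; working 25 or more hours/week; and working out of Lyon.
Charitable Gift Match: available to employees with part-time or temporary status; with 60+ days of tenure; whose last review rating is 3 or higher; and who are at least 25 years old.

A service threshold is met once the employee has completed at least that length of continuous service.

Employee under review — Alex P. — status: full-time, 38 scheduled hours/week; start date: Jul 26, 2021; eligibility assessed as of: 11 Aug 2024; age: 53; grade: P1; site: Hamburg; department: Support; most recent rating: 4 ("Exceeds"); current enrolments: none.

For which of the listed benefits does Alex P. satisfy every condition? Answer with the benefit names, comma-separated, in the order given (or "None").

Service from Jul 26, 2021 to 11 Aug 2024: 1112 days.
401(k) Company Match — status full-time ✓ (not excluded); service 1112 days ≥ 3 years (≈1095 days) ✓; dept Support ✓; age 53 ≥ 25 ✓; 38 hrs/wk ≥ 25 ✓ → eligible.
Paid Family Leave — service 1112 days < 5 years (≈1825 days) ✗ → not eligible.
Floating Holidays — status full-time ✗ (requires temporary) → not eligible.
Adoption Assistance — status full-time ✓; service 1112 days ≥ 60 days ✓; grade P1 < P2 ✗ → not eligible.
Dependent Care FSA — service 1112 days ≥ 3 years (≈1095 days) ✓; age 53 ≥ 18 ✓; dept Support ✗ → not eligible.
Health Insurance — rating 4 ≥ 4 ✓; age 53 ≥ 18 ✓; site Hamburg ✗ (not Newark or Leeds) → not eligible.
Meal Allowance — service 1112 days ≥ 1 month (≈30 days) ✓; 38 hrs/wk ≥ 25 ✓; site Hamburg ✗ (not Lyon) → not eligible.
Charitable Gift Match — status full-time ✗ (requires part-time or temporary) → not eligible.

401(k) Company Match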